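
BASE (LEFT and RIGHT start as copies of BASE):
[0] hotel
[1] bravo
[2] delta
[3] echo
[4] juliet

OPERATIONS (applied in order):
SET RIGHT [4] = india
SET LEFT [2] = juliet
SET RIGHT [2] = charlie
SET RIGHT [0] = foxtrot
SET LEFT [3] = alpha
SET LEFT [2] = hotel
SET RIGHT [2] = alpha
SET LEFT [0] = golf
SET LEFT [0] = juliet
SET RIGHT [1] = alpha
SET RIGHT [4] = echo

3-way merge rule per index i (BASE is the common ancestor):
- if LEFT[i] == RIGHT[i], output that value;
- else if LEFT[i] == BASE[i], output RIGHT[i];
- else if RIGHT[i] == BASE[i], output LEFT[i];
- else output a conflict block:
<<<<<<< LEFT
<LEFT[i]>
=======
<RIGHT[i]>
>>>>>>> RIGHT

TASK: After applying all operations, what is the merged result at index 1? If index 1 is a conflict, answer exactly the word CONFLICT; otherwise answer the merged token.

Answer: alpha

Derivation:
Final LEFT:  [juliet, bravo, hotel, alpha, juliet]
Final RIGHT: [foxtrot, alpha, alpha, echo, echo]
i=0: BASE=hotel L=juliet R=foxtrot all differ -> CONFLICT
i=1: L=bravo=BASE, R=alpha -> take RIGHT -> alpha
i=2: BASE=delta L=hotel R=alpha all differ -> CONFLICT
i=3: L=alpha, R=echo=BASE -> take LEFT -> alpha
i=4: L=juliet=BASE, R=echo -> take RIGHT -> echo
Index 1 -> alpha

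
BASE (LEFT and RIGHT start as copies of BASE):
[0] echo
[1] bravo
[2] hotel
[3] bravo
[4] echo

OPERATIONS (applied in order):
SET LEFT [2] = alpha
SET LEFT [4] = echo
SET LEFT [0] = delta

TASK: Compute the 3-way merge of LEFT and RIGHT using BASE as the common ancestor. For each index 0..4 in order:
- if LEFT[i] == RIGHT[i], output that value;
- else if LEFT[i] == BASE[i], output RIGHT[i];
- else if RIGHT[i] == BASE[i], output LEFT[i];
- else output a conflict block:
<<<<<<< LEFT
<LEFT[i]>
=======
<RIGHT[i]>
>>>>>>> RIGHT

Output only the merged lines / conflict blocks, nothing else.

Answer: delta
bravo
alpha
bravo
echo

Derivation:
Final LEFT:  [delta, bravo, alpha, bravo, echo]
Final RIGHT: [echo, bravo, hotel, bravo, echo]
i=0: L=delta, R=echo=BASE -> take LEFT -> delta
i=1: L=bravo R=bravo -> agree -> bravo
i=2: L=alpha, R=hotel=BASE -> take LEFT -> alpha
i=3: L=bravo R=bravo -> agree -> bravo
i=4: L=echo R=echo -> agree -> echo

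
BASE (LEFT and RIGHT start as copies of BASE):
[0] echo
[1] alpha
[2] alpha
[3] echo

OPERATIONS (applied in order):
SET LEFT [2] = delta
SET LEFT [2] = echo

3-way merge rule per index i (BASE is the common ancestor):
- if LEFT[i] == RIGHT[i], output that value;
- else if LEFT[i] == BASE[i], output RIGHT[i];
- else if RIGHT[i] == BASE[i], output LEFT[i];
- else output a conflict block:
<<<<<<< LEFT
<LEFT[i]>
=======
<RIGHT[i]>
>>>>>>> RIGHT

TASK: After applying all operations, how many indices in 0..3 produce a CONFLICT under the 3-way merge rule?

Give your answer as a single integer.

Final LEFT:  [echo, alpha, echo, echo]
Final RIGHT: [echo, alpha, alpha, echo]
i=0: L=echo R=echo -> agree -> echo
i=1: L=alpha R=alpha -> agree -> alpha
i=2: L=echo, R=alpha=BASE -> take LEFT -> echo
i=3: L=echo R=echo -> agree -> echo
Conflict count: 0

Answer: 0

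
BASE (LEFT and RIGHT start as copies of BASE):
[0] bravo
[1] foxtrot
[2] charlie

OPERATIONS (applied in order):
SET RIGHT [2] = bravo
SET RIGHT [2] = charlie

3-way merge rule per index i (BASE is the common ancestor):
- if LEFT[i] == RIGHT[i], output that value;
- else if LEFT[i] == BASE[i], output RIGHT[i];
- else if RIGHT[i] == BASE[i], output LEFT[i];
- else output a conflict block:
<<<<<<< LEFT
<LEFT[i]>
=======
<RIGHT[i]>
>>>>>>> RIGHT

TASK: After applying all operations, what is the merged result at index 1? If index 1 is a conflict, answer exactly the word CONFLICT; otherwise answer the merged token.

Final LEFT:  [bravo, foxtrot, charlie]
Final RIGHT: [bravo, foxtrot, charlie]
i=0: L=bravo R=bravo -> agree -> bravo
i=1: L=foxtrot R=foxtrot -> agree -> foxtrot
i=2: L=charlie R=charlie -> agree -> charlie
Index 1 -> foxtrot

Answer: foxtrot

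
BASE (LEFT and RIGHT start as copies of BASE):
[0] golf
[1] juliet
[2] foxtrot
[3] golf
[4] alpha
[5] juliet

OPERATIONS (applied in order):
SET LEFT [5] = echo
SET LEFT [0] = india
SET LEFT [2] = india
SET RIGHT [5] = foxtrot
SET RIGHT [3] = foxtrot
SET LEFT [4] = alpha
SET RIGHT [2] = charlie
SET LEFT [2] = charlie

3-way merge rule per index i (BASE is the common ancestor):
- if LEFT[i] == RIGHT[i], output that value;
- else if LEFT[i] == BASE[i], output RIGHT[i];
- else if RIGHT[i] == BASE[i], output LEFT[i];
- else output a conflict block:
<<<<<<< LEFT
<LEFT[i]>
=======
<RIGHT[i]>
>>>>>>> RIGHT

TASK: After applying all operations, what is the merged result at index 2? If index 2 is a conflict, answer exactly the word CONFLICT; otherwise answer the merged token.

Answer: charlie

Derivation:
Final LEFT:  [india, juliet, charlie, golf, alpha, echo]
Final RIGHT: [golf, juliet, charlie, foxtrot, alpha, foxtrot]
i=0: L=india, R=golf=BASE -> take LEFT -> india
i=1: L=juliet R=juliet -> agree -> juliet
i=2: L=charlie R=charlie -> agree -> charlie
i=3: L=golf=BASE, R=foxtrot -> take RIGHT -> foxtrot
i=4: L=alpha R=alpha -> agree -> alpha
i=5: BASE=juliet L=echo R=foxtrot all differ -> CONFLICT
Index 2 -> charlie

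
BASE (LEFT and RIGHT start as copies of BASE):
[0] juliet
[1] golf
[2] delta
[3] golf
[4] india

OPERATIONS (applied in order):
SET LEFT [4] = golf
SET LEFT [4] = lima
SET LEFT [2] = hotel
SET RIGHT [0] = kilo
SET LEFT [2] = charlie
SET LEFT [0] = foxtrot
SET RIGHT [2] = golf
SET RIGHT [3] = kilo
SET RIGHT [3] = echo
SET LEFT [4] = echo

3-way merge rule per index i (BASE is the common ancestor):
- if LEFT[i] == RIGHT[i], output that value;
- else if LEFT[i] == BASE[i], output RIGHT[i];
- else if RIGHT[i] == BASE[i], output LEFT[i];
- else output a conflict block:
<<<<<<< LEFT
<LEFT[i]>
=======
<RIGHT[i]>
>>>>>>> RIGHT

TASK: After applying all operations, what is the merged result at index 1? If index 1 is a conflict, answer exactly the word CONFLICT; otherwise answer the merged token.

Answer: golf

Derivation:
Final LEFT:  [foxtrot, golf, charlie, golf, echo]
Final RIGHT: [kilo, golf, golf, echo, india]
i=0: BASE=juliet L=foxtrot R=kilo all differ -> CONFLICT
i=1: L=golf R=golf -> agree -> golf
i=2: BASE=delta L=charlie R=golf all differ -> CONFLICT
i=3: L=golf=BASE, R=echo -> take RIGHT -> echo
i=4: L=echo, R=india=BASE -> take LEFT -> echo
Index 1 -> golf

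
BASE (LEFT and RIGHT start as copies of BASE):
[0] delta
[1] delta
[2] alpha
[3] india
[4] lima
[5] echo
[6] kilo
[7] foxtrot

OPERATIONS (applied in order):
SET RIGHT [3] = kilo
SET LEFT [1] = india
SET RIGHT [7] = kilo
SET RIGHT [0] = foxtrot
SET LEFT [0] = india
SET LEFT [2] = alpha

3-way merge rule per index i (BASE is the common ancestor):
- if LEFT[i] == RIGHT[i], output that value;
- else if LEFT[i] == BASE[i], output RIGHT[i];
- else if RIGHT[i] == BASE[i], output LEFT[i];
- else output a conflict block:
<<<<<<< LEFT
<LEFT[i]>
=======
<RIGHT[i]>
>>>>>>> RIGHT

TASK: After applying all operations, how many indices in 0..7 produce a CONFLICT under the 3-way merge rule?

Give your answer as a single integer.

Answer: 1

Derivation:
Final LEFT:  [india, india, alpha, india, lima, echo, kilo, foxtrot]
Final RIGHT: [foxtrot, delta, alpha, kilo, lima, echo, kilo, kilo]
i=0: BASE=delta L=india R=foxtrot all differ -> CONFLICT
i=1: L=india, R=delta=BASE -> take LEFT -> india
i=2: L=alpha R=alpha -> agree -> alpha
i=3: L=india=BASE, R=kilo -> take RIGHT -> kilo
i=4: L=lima R=lima -> agree -> lima
i=5: L=echo R=echo -> agree -> echo
i=6: L=kilo R=kilo -> agree -> kilo
i=7: L=foxtrot=BASE, R=kilo -> take RIGHT -> kilo
Conflict count: 1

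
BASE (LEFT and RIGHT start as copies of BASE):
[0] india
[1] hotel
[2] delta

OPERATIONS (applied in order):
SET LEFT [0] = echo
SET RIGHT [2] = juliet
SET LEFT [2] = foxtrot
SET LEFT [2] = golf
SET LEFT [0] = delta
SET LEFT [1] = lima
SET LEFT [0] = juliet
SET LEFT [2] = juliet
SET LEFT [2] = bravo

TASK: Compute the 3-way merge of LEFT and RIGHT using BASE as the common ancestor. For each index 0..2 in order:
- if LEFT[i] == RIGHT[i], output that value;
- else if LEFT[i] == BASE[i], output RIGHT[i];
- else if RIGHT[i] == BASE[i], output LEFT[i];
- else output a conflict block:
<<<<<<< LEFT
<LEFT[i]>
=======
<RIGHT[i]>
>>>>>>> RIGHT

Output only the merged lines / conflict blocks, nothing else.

Answer: juliet
lima
<<<<<<< LEFT
bravo
=======
juliet
>>>>>>> RIGHT

Derivation:
Final LEFT:  [juliet, lima, bravo]
Final RIGHT: [india, hotel, juliet]
i=0: L=juliet, R=india=BASE -> take LEFT -> juliet
i=1: L=lima, R=hotel=BASE -> take LEFT -> lima
i=2: BASE=delta L=bravo R=juliet all differ -> CONFLICT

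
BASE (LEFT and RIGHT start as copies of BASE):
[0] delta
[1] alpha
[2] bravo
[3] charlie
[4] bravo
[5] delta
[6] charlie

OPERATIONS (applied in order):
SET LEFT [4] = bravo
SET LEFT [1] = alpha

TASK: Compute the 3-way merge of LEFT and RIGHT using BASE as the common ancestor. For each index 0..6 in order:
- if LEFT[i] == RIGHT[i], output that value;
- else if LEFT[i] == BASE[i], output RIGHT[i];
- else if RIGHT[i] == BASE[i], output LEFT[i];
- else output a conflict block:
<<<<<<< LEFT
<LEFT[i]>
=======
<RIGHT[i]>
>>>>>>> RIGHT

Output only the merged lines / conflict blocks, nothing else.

Answer: delta
alpha
bravo
charlie
bravo
delta
charlie

Derivation:
Final LEFT:  [delta, alpha, bravo, charlie, bravo, delta, charlie]
Final RIGHT: [delta, alpha, bravo, charlie, bravo, delta, charlie]
i=0: L=delta R=delta -> agree -> delta
i=1: L=alpha R=alpha -> agree -> alpha
i=2: L=bravo R=bravo -> agree -> bravo
i=3: L=charlie R=charlie -> agree -> charlie
i=4: L=bravo R=bravo -> agree -> bravo
i=5: L=delta R=delta -> agree -> delta
i=6: L=charlie R=charlie -> agree -> charlie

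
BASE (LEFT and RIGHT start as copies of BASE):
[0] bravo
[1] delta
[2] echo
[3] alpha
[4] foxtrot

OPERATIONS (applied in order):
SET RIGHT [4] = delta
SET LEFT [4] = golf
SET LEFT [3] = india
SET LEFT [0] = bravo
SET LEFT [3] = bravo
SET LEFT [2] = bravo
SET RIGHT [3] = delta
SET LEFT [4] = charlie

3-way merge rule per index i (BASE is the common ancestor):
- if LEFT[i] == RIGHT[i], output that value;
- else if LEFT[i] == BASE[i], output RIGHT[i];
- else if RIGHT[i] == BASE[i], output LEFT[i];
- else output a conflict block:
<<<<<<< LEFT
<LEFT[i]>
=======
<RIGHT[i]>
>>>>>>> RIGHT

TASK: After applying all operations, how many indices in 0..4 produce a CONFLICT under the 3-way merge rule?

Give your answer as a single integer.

Answer: 2

Derivation:
Final LEFT:  [bravo, delta, bravo, bravo, charlie]
Final RIGHT: [bravo, delta, echo, delta, delta]
i=0: L=bravo R=bravo -> agree -> bravo
i=1: L=delta R=delta -> agree -> delta
i=2: L=bravo, R=echo=BASE -> take LEFT -> bravo
i=3: BASE=alpha L=bravo R=delta all differ -> CONFLICT
i=4: BASE=foxtrot L=charlie R=delta all differ -> CONFLICT
Conflict count: 2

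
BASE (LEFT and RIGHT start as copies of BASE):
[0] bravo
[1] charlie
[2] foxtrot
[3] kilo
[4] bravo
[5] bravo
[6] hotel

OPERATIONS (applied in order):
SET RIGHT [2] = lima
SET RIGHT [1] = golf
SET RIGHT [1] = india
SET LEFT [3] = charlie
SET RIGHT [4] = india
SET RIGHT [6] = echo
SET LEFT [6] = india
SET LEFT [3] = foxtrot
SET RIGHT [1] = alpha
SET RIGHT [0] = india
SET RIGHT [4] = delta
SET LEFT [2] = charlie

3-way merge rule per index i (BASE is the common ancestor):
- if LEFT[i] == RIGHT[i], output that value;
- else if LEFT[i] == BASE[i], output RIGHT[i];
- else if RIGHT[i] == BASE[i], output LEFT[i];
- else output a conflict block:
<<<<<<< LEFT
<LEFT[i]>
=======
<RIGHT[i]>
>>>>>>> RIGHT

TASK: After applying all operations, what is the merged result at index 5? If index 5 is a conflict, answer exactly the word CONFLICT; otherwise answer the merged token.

Final LEFT:  [bravo, charlie, charlie, foxtrot, bravo, bravo, india]
Final RIGHT: [india, alpha, lima, kilo, delta, bravo, echo]
i=0: L=bravo=BASE, R=india -> take RIGHT -> india
i=1: L=charlie=BASE, R=alpha -> take RIGHT -> alpha
i=2: BASE=foxtrot L=charlie R=lima all differ -> CONFLICT
i=3: L=foxtrot, R=kilo=BASE -> take LEFT -> foxtrot
i=4: L=bravo=BASE, R=delta -> take RIGHT -> delta
i=5: L=bravo R=bravo -> agree -> bravo
i=6: BASE=hotel L=india R=echo all differ -> CONFLICT
Index 5 -> bravo

Answer: bravo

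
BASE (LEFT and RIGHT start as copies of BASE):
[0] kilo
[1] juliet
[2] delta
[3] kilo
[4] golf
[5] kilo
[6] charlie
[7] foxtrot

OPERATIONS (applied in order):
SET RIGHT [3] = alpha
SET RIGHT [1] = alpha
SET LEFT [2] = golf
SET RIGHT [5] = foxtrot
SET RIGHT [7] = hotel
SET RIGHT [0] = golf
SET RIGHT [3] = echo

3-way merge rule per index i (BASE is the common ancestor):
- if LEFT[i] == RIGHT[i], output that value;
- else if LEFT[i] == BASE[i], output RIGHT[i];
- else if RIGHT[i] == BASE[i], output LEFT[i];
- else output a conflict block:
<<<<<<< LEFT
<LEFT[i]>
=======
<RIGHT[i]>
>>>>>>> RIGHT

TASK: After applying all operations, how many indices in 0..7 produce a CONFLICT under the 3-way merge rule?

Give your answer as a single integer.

Answer: 0

Derivation:
Final LEFT:  [kilo, juliet, golf, kilo, golf, kilo, charlie, foxtrot]
Final RIGHT: [golf, alpha, delta, echo, golf, foxtrot, charlie, hotel]
i=0: L=kilo=BASE, R=golf -> take RIGHT -> golf
i=1: L=juliet=BASE, R=alpha -> take RIGHT -> alpha
i=2: L=golf, R=delta=BASE -> take LEFT -> golf
i=3: L=kilo=BASE, R=echo -> take RIGHT -> echo
i=4: L=golf R=golf -> agree -> golf
i=5: L=kilo=BASE, R=foxtrot -> take RIGHT -> foxtrot
i=6: L=charlie R=charlie -> agree -> charlie
i=7: L=foxtrot=BASE, R=hotel -> take RIGHT -> hotel
Conflict count: 0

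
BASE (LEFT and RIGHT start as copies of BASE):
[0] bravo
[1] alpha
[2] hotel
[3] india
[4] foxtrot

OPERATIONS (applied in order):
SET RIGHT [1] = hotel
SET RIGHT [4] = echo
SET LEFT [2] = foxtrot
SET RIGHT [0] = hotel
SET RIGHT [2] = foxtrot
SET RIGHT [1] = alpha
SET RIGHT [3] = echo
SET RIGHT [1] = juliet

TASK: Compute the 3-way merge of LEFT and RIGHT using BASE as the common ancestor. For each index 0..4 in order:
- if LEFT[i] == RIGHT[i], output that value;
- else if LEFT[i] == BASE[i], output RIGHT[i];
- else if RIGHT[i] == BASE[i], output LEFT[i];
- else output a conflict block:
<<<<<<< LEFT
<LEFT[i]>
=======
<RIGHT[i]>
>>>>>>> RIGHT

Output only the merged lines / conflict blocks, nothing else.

Final LEFT:  [bravo, alpha, foxtrot, india, foxtrot]
Final RIGHT: [hotel, juliet, foxtrot, echo, echo]
i=0: L=bravo=BASE, R=hotel -> take RIGHT -> hotel
i=1: L=alpha=BASE, R=juliet -> take RIGHT -> juliet
i=2: L=foxtrot R=foxtrot -> agree -> foxtrot
i=3: L=india=BASE, R=echo -> take RIGHT -> echo
i=4: L=foxtrot=BASE, R=echo -> take RIGHT -> echo

Answer: hotel
juliet
foxtrot
echo
echo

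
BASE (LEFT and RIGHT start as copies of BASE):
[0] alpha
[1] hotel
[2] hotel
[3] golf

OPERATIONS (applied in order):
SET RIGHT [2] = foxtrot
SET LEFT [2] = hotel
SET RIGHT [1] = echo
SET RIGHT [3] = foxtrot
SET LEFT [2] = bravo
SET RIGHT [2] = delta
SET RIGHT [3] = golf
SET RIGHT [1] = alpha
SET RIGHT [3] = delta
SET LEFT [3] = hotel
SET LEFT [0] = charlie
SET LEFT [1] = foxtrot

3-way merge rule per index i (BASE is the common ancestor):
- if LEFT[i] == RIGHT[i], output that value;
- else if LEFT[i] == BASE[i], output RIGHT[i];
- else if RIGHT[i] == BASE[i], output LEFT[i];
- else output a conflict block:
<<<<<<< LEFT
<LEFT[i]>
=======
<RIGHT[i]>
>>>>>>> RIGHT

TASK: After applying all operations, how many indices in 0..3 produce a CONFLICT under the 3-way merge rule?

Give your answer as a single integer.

Final LEFT:  [charlie, foxtrot, bravo, hotel]
Final RIGHT: [alpha, alpha, delta, delta]
i=0: L=charlie, R=alpha=BASE -> take LEFT -> charlie
i=1: BASE=hotel L=foxtrot R=alpha all differ -> CONFLICT
i=2: BASE=hotel L=bravo R=delta all differ -> CONFLICT
i=3: BASE=golf L=hotel R=delta all differ -> CONFLICT
Conflict count: 3

Answer: 3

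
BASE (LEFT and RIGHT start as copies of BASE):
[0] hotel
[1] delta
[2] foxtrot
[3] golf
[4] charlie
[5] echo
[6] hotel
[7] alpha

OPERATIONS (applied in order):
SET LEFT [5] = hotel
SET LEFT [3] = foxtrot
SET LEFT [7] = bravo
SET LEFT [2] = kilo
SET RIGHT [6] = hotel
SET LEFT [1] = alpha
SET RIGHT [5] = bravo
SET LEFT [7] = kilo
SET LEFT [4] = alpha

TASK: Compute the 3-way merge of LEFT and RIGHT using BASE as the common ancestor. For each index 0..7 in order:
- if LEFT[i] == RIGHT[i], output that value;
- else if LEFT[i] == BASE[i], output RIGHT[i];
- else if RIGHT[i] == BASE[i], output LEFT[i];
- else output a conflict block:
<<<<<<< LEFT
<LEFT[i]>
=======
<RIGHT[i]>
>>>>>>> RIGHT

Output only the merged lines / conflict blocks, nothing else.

Answer: hotel
alpha
kilo
foxtrot
alpha
<<<<<<< LEFT
hotel
=======
bravo
>>>>>>> RIGHT
hotel
kilo

Derivation:
Final LEFT:  [hotel, alpha, kilo, foxtrot, alpha, hotel, hotel, kilo]
Final RIGHT: [hotel, delta, foxtrot, golf, charlie, bravo, hotel, alpha]
i=0: L=hotel R=hotel -> agree -> hotel
i=1: L=alpha, R=delta=BASE -> take LEFT -> alpha
i=2: L=kilo, R=foxtrot=BASE -> take LEFT -> kilo
i=3: L=foxtrot, R=golf=BASE -> take LEFT -> foxtrot
i=4: L=alpha, R=charlie=BASE -> take LEFT -> alpha
i=5: BASE=echo L=hotel R=bravo all differ -> CONFLICT
i=6: L=hotel R=hotel -> agree -> hotel
i=7: L=kilo, R=alpha=BASE -> take LEFT -> kilo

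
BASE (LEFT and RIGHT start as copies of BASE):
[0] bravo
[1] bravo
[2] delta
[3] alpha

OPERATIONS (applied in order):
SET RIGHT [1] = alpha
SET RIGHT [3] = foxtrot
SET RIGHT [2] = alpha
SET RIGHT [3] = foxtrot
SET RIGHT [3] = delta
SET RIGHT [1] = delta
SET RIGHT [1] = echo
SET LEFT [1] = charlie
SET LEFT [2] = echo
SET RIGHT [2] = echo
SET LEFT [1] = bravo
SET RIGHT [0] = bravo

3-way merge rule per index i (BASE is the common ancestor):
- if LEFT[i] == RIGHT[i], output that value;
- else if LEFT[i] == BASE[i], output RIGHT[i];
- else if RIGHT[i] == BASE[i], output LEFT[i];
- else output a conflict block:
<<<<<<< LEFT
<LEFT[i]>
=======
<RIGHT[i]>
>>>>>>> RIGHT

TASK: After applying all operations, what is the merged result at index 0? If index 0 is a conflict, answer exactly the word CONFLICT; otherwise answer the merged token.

Answer: bravo

Derivation:
Final LEFT:  [bravo, bravo, echo, alpha]
Final RIGHT: [bravo, echo, echo, delta]
i=0: L=bravo R=bravo -> agree -> bravo
i=1: L=bravo=BASE, R=echo -> take RIGHT -> echo
i=2: L=echo R=echo -> agree -> echo
i=3: L=alpha=BASE, R=delta -> take RIGHT -> delta
Index 0 -> bravo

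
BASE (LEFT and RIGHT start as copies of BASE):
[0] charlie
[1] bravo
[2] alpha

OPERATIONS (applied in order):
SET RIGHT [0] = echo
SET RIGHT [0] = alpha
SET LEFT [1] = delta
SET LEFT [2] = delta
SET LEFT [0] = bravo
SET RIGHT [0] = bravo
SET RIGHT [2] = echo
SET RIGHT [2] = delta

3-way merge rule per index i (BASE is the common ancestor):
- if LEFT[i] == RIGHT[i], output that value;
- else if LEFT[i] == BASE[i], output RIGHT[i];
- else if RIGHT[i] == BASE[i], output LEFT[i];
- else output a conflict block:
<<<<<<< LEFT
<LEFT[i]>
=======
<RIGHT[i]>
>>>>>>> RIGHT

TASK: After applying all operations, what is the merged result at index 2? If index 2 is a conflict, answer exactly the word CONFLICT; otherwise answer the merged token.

Answer: delta

Derivation:
Final LEFT:  [bravo, delta, delta]
Final RIGHT: [bravo, bravo, delta]
i=0: L=bravo R=bravo -> agree -> bravo
i=1: L=delta, R=bravo=BASE -> take LEFT -> delta
i=2: L=delta R=delta -> agree -> delta
Index 2 -> delta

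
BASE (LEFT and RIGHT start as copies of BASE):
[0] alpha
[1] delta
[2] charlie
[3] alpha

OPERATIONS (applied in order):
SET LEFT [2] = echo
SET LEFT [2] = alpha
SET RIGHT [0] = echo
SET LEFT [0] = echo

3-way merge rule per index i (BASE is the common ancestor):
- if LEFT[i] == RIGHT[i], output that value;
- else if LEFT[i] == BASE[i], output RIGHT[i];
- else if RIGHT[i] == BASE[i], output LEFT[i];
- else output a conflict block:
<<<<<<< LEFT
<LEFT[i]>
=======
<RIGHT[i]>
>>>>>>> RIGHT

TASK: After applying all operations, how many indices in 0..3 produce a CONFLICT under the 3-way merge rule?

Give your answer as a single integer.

Answer: 0

Derivation:
Final LEFT:  [echo, delta, alpha, alpha]
Final RIGHT: [echo, delta, charlie, alpha]
i=0: L=echo R=echo -> agree -> echo
i=1: L=delta R=delta -> agree -> delta
i=2: L=alpha, R=charlie=BASE -> take LEFT -> alpha
i=3: L=alpha R=alpha -> agree -> alpha
Conflict count: 0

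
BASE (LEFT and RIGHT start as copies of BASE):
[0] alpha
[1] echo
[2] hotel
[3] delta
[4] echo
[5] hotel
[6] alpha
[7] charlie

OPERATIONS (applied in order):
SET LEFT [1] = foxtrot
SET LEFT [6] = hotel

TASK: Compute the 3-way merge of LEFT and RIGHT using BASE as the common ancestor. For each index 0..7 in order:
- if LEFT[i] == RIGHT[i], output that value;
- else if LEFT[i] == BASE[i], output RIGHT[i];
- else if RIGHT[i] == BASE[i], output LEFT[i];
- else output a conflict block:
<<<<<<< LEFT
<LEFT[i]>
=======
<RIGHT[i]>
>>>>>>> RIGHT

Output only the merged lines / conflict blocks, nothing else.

Final LEFT:  [alpha, foxtrot, hotel, delta, echo, hotel, hotel, charlie]
Final RIGHT: [alpha, echo, hotel, delta, echo, hotel, alpha, charlie]
i=0: L=alpha R=alpha -> agree -> alpha
i=1: L=foxtrot, R=echo=BASE -> take LEFT -> foxtrot
i=2: L=hotel R=hotel -> agree -> hotel
i=3: L=delta R=delta -> agree -> delta
i=4: L=echo R=echo -> agree -> echo
i=5: L=hotel R=hotel -> agree -> hotel
i=6: L=hotel, R=alpha=BASE -> take LEFT -> hotel
i=7: L=charlie R=charlie -> agree -> charlie

Answer: alpha
foxtrot
hotel
delta
echo
hotel
hotel
charlie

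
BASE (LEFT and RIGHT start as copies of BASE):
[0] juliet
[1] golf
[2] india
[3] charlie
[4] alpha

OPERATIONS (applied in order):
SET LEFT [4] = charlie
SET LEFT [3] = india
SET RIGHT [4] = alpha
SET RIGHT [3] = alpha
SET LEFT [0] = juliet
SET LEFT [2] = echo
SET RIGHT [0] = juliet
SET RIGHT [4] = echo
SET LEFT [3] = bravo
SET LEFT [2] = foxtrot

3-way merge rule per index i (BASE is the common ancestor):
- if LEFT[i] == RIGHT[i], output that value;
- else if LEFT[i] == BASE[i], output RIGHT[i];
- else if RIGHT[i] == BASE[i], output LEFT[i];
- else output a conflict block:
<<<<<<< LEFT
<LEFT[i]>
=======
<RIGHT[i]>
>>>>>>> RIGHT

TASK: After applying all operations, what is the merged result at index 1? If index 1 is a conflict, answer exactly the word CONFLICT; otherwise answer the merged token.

Answer: golf

Derivation:
Final LEFT:  [juliet, golf, foxtrot, bravo, charlie]
Final RIGHT: [juliet, golf, india, alpha, echo]
i=0: L=juliet R=juliet -> agree -> juliet
i=1: L=golf R=golf -> agree -> golf
i=2: L=foxtrot, R=india=BASE -> take LEFT -> foxtrot
i=3: BASE=charlie L=bravo R=alpha all differ -> CONFLICT
i=4: BASE=alpha L=charlie R=echo all differ -> CONFLICT
Index 1 -> golf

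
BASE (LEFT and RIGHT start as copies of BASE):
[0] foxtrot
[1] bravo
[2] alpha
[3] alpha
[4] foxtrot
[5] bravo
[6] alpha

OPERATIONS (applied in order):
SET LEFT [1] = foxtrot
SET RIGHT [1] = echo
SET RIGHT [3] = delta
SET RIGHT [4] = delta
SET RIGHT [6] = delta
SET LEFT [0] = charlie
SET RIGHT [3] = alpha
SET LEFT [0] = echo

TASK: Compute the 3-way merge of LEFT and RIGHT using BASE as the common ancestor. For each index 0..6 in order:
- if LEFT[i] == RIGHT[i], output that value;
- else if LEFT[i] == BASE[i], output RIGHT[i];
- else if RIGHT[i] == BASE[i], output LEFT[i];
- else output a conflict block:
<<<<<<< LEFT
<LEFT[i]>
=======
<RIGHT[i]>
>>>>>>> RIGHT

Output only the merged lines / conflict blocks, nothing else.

Answer: echo
<<<<<<< LEFT
foxtrot
=======
echo
>>>>>>> RIGHT
alpha
alpha
delta
bravo
delta

Derivation:
Final LEFT:  [echo, foxtrot, alpha, alpha, foxtrot, bravo, alpha]
Final RIGHT: [foxtrot, echo, alpha, alpha, delta, bravo, delta]
i=0: L=echo, R=foxtrot=BASE -> take LEFT -> echo
i=1: BASE=bravo L=foxtrot R=echo all differ -> CONFLICT
i=2: L=alpha R=alpha -> agree -> alpha
i=3: L=alpha R=alpha -> agree -> alpha
i=4: L=foxtrot=BASE, R=delta -> take RIGHT -> delta
i=5: L=bravo R=bravo -> agree -> bravo
i=6: L=alpha=BASE, R=delta -> take RIGHT -> delta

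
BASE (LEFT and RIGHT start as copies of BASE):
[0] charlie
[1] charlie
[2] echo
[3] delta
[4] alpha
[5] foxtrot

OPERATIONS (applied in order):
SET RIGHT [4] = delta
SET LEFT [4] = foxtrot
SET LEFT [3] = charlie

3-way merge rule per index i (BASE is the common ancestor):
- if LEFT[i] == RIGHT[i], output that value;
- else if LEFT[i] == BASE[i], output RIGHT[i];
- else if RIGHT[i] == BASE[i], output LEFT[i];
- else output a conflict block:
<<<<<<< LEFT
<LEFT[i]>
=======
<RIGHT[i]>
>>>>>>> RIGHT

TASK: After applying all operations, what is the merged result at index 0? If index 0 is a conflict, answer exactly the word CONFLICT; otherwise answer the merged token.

Answer: charlie

Derivation:
Final LEFT:  [charlie, charlie, echo, charlie, foxtrot, foxtrot]
Final RIGHT: [charlie, charlie, echo, delta, delta, foxtrot]
i=0: L=charlie R=charlie -> agree -> charlie
i=1: L=charlie R=charlie -> agree -> charlie
i=2: L=echo R=echo -> agree -> echo
i=3: L=charlie, R=delta=BASE -> take LEFT -> charlie
i=4: BASE=alpha L=foxtrot R=delta all differ -> CONFLICT
i=5: L=foxtrot R=foxtrot -> agree -> foxtrot
Index 0 -> charlie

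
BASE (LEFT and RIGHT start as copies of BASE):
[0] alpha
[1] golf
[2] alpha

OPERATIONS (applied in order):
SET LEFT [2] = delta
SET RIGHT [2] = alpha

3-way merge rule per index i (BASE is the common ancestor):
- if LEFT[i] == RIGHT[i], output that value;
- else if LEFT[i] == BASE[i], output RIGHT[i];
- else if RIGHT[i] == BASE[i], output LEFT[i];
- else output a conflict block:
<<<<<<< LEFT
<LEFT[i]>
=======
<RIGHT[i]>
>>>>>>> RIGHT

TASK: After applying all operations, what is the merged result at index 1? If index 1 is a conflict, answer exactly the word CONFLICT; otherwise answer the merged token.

Answer: golf

Derivation:
Final LEFT:  [alpha, golf, delta]
Final RIGHT: [alpha, golf, alpha]
i=0: L=alpha R=alpha -> agree -> alpha
i=1: L=golf R=golf -> agree -> golf
i=2: L=delta, R=alpha=BASE -> take LEFT -> delta
Index 1 -> golf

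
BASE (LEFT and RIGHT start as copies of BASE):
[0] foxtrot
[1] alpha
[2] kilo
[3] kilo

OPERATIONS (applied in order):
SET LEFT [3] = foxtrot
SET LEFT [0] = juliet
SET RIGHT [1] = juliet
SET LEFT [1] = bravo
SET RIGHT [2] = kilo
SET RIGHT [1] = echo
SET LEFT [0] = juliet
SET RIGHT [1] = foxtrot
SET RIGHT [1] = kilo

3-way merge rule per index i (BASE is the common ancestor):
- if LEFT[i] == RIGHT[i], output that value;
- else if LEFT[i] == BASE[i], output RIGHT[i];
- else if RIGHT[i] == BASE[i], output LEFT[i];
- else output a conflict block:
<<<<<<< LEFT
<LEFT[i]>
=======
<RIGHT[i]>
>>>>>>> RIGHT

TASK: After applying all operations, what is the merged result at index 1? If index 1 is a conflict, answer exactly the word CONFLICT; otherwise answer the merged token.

Answer: CONFLICT

Derivation:
Final LEFT:  [juliet, bravo, kilo, foxtrot]
Final RIGHT: [foxtrot, kilo, kilo, kilo]
i=0: L=juliet, R=foxtrot=BASE -> take LEFT -> juliet
i=1: BASE=alpha L=bravo R=kilo all differ -> CONFLICT
i=2: L=kilo R=kilo -> agree -> kilo
i=3: L=foxtrot, R=kilo=BASE -> take LEFT -> foxtrot
Index 1 -> CONFLICT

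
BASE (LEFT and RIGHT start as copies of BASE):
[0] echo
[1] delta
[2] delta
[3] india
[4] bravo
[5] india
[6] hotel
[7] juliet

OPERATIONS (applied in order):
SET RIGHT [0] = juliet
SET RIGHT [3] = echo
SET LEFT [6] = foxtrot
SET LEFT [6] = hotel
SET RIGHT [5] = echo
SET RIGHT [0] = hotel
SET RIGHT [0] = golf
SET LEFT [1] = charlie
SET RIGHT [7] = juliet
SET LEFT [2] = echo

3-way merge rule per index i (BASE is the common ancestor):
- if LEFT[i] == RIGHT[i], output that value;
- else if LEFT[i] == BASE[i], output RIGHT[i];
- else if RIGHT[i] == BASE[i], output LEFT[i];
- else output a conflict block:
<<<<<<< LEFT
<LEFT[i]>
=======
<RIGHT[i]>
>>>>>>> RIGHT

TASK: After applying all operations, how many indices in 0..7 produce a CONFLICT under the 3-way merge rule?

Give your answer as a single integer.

Answer: 0

Derivation:
Final LEFT:  [echo, charlie, echo, india, bravo, india, hotel, juliet]
Final RIGHT: [golf, delta, delta, echo, bravo, echo, hotel, juliet]
i=0: L=echo=BASE, R=golf -> take RIGHT -> golf
i=1: L=charlie, R=delta=BASE -> take LEFT -> charlie
i=2: L=echo, R=delta=BASE -> take LEFT -> echo
i=3: L=india=BASE, R=echo -> take RIGHT -> echo
i=4: L=bravo R=bravo -> agree -> bravo
i=5: L=india=BASE, R=echo -> take RIGHT -> echo
i=6: L=hotel R=hotel -> agree -> hotel
i=7: L=juliet R=juliet -> agree -> juliet
Conflict count: 0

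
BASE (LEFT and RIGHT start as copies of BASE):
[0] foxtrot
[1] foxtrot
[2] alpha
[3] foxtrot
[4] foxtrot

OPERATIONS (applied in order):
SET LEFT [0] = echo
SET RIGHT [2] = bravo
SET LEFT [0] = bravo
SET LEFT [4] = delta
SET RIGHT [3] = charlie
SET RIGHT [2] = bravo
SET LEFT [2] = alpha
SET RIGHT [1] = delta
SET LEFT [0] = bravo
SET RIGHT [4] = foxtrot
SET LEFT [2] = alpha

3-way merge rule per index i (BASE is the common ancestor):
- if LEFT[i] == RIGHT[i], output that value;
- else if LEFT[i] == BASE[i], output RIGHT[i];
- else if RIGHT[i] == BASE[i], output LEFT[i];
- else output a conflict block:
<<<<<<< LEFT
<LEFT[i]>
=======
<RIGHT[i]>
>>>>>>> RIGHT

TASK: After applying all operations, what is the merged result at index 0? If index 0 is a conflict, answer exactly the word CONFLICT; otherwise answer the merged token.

Final LEFT:  [bravo, foxtrot, alpha, foxtrot, delta]
Final RIGHT: [foxtrot, delta, bravo, charlie, foxtrot]
i=0: L=bravo, R=foxtrot=BASE -> take LEFT -> bravo
i=1: L=foxtrot=BASE, R=delta -> take RIGHT -> delta
i=2: L=alpha=BASE, R=bravo -> take RIGHT -> bravo
i=3: L=foxtrot=BASE, R=charlie -> take RIGHT -> charlie
i=4: L=delta, R=foxtrot=BASE -> take LEFT -> delta
Index 0 -> bravo

Answer: bravo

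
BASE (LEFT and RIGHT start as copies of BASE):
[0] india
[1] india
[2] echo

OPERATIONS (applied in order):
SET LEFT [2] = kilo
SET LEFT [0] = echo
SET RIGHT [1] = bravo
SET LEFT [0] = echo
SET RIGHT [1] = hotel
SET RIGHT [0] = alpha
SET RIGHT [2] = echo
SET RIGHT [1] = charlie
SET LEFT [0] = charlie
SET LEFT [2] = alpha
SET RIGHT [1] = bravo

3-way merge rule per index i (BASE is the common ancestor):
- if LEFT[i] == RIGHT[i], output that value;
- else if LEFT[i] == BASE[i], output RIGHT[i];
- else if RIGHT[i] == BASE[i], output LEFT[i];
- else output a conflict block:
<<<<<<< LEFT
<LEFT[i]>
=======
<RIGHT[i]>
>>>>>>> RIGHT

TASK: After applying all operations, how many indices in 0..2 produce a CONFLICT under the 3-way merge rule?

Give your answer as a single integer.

Final LEFT:  [charlie, india, alpha]
Final RIGHT: [alpha, bravo, echo]
i=0: BASE=india L=charlie R=alpha all differ -> CONFLICT
i=1: L=india=BASE, R=bravo -> take RIGHT -> bravo
i=2: L=alpha, R=echo=BASE -> take LEFT -> alpha
Conflict count: 1

Answer: 1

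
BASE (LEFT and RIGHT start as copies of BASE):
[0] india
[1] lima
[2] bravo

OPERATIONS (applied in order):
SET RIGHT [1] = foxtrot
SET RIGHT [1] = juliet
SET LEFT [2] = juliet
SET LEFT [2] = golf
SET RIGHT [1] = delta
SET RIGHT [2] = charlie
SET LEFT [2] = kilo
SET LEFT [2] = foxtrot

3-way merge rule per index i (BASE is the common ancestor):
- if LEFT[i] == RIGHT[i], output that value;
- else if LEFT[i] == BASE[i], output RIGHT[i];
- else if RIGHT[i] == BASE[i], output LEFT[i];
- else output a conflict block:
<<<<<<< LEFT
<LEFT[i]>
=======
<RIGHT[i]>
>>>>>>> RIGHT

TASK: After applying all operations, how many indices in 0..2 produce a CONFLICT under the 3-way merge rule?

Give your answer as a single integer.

Answer: 1

Derivation:
Final LEFT:  [india, lima, foxtrot]
Final RIGHT: [india, delta, charlie]
i=0: L=india R=india -> agree -> india
i=1: L=lima=BASE, R=delta -> take RIGHT -> delta
i=2: BASE=bravo L=foxtrot R=charlie all differ -> CONFLICT
Conflict count: 1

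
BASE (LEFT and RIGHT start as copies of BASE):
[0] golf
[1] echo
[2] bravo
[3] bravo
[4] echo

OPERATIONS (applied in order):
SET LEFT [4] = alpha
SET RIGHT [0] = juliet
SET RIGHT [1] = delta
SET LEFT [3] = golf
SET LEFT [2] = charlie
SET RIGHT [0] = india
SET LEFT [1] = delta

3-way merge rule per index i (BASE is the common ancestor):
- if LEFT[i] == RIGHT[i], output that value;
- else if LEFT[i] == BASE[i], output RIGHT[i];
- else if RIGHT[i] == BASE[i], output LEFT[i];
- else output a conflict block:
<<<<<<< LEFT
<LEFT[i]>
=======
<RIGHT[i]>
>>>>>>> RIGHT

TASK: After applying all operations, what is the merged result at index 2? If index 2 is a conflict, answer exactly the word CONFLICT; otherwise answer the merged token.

Answer: charlie

Derivation:
Final LEFT:  [golf, delta, charlie, golf, alpha]
Final RIGHT: [india, delta, bravo, bravo, echo]
i=0: L=golf=BASE, R=india -> take RIGHT -> india
i=1: L=delta R=delta -> agree -> delta
i=2: L=charlie, R=bravo=BASE -> take LEFT -> charlie
i=3: L=golf, R=bravo=BASE -> take LEFT -> golf
i=4: L=alpha, R=echo=BASE -> take LEFT -> alpha
Index 2 -> charlie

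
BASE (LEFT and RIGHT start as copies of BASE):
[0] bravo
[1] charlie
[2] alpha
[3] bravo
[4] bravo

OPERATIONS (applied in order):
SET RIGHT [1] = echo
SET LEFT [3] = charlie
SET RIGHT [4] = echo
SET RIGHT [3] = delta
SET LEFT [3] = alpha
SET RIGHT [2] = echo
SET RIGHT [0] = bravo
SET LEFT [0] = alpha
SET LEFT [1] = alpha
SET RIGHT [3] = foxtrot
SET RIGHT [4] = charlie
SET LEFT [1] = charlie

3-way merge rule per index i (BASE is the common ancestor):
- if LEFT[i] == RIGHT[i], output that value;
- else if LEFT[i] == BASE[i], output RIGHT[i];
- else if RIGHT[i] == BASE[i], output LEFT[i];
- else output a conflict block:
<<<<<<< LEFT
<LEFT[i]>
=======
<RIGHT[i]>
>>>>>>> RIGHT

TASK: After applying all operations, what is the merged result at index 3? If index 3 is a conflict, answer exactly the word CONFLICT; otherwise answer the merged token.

Answer: CONFLICT

Derivation:
Final LEFT:  [alpha, charlie, alpha, alpha, bravo]
Final RIGHT: [bravo, echo, echo, foxtrot, charlie]
i=0: L=alpha, R=bravo=BASE -> take LEFT -> alpha
i=1: L=charlie=BASE, R=echo -> take RIGHT -> echo
i=2: L=alpha=BASE, R=echo -> take RIGHT -> echo
i=3: BASE=bravo L=alpha R=foxtrot all differ -> CONFLICT
i=4: L=bravo=BASE, R=charlie -> take RIGHT -> charlie
Index 3 -> CONFLICT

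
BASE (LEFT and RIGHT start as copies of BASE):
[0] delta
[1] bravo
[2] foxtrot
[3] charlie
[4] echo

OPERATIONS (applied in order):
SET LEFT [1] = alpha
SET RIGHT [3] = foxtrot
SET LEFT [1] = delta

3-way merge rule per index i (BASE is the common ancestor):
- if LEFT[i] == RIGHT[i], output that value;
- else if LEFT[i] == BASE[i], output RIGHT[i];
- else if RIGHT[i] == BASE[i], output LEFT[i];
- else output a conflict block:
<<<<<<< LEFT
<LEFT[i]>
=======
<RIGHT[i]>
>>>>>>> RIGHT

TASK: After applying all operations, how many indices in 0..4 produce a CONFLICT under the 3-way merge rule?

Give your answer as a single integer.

Final LEFT:  [delta, delta, foxtrot, charlie, echo]
Final RIGHT: [delta, bravo, foxtrot, foxtrot, echo]
i=0: L=delta R=delta -> agree -> delta
i=1: L=delta, R=bravo=BASE -> take LEFT -> delta
i=2: L=foxtrot R=foxtrot -> agree -> foxtrot
i=3: L=charlie=BASE, R=foxtrot -> take RIGHT -> foxtrot
i=4: L=echo R=echo -> agree -> echo
Conflict count: 0

Answer: 0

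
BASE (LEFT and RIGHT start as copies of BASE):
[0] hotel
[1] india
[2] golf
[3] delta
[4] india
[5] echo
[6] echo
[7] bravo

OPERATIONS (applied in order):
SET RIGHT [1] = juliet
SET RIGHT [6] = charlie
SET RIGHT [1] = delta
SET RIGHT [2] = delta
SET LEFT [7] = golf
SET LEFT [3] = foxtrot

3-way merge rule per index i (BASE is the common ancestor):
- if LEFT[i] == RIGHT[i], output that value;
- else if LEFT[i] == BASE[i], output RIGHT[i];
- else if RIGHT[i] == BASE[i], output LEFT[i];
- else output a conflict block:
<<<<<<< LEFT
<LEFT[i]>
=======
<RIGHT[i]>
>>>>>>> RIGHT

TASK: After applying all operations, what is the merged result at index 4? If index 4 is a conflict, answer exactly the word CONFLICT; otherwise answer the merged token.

Answer: india

Derivation:
Final LEFT:  [hotel, india, golf, foxtrot, india, echo, echo, golf]
Final RIGHT: [hotel, delta, delta, delta, india, echo, charlie, bravo]
i=0: L=hotel R=hotel -> agree -> hotel
i=1: L=india=BASE, R=delta -> take RIGHT -> delta
i=2: L=golf=BASE, R=delta -> take RIGHT -> delta
i=3: L=foxtrot, R=delta=BASE -> take LEFT -> foxtrot
i=4: L=india R=india -> agree -> india
i=5: L=echo R=echo -> agree -> echo
i=6: L=echo=BASE, R=charlie -> take RIGHT -> charlie
i=7: L=golf, R=bravo=BASE -> take LEFT -> golf
Index 4 -> india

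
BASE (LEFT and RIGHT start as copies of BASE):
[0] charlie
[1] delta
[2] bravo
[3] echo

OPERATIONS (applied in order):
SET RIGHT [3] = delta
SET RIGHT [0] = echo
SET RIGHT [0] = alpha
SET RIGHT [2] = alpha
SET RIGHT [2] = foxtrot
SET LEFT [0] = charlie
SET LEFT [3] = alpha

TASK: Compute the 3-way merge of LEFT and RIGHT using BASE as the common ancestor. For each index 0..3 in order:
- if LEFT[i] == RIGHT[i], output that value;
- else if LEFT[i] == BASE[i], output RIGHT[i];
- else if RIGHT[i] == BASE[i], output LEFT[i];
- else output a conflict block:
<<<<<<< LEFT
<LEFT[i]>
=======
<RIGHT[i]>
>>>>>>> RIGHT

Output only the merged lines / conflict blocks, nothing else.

Final LEFT:  [charlie, delta, bravo, alpha]
Final RIGHT: [alpha, delta, foxtrot, delta]
i=0: L=charlie=BASE, R=alpha -> take RIGHT -> alpha
i=1: L=delta R=delta -> agree -> delta
i=2: L=bravo=BASE, R=foxtrot -> take RIGHT -> foxtrot
i=3: BASE=echo L=alpha R=delta all differ -> CONFLICT

Answer: alpha
delta
foxtrot
<<<<<<< LEFT
alpha
=======
delta
>>>>>>> RIGHT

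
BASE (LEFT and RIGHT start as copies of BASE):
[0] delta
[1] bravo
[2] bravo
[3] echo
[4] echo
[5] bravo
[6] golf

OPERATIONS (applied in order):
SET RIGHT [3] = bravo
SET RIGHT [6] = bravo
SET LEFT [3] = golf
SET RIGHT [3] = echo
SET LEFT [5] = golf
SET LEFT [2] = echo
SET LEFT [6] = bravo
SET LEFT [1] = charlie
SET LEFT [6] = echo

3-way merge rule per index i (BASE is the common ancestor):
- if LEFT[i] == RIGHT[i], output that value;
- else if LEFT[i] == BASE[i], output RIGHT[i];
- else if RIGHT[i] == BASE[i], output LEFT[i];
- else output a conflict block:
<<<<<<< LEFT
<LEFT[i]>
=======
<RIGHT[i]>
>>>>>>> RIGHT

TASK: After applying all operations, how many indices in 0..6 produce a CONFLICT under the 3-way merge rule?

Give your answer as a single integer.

Answer: 1

Derivation:
Final LEFT:  [delta, charlie, echo, golf, echo, golf, echo]
Final RIGHT: [delta, bravo, bravo, echo, echo, bravo, bravo]
i=0: L=delta R=delta -> agree -> delta
i=1: L=charlie, R=bravo=BASE -> take LEFT -> charlie
i=2: L=echo, R=bravo=BASE -> take LEFT -> echo
i=3: L=golf, R=echo=BASE -> take LEFT -> golf
i=4: L=echo R=echo -> agree -> echo
i=5: L=golf, R=bravo=BASE -> take LEFT -> golf
i=6: BASE=golf L=echo R=bravo all differ -> CONFLICT
Conflict count: 1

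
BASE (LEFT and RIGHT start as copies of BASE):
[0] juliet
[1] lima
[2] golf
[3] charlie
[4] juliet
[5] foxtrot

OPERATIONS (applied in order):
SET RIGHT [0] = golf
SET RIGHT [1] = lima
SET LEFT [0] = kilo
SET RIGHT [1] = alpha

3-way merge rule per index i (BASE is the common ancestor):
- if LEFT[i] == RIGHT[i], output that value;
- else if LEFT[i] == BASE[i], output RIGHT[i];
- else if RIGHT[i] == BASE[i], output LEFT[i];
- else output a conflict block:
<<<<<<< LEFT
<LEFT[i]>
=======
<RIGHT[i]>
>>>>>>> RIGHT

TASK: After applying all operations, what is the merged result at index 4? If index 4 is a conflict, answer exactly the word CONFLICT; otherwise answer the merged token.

Final LEFT:  [kilo, lima, golf, charlie, juliet, foxtrot]
Final RIGHT: [golf, alpha, golf, charlie, juliet, foxtrot]
i=0: BASE=juliet L=kilo R=golf all differ -> CONFLICT
i=1: L=lima=BASE, R=alpha -> take RIGHT -> alpha
i=2: L=golf R=golf -> agree -> golf
i=3: L=charlie R=charlie -> agree -> charlie
i=4: L=juliet R=juliet -> agree -> juliet
i=5: L=foxtrot R=foxtrot -> agree -> foxtrot
Index 4 -> juliet

Answer: juliet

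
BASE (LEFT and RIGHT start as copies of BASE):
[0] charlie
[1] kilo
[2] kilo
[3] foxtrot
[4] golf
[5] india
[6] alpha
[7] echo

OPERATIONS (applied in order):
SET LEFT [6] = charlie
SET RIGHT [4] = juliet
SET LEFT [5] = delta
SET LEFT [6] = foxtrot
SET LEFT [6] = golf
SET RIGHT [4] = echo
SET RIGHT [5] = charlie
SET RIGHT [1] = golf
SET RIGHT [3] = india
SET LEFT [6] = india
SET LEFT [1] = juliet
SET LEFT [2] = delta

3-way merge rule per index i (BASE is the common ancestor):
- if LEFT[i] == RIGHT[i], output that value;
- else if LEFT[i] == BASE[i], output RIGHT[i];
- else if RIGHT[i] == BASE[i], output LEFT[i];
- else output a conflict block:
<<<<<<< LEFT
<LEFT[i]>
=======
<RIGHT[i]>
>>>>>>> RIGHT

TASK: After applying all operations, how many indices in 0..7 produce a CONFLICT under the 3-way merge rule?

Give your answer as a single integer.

Answer: 2

Derivation:
Final LEFT:  [charlie, juliet, delta, foxtrot, golf, delta, india, echo]
Final RIGHT: [charlie, golf, kilo, india, echo, charlie, alpha, echo]
i=0: L=charlie R=charlie -> agree -> charlie
i=1: BASE=kilo L=juliet R=golf all differ -> CONFLICT
i=2: L=delta, R=kilo=BASE -> take LEFT -> delta
i=3: L=foxtrot=BASE, R=india -> take RIGHT -> india
i=4: L=golf=BASE, R=echo -> take RIGHT -> echo
i=5: BASE=india L=delta R=charlie all differ -> CONFLICT
i=6: L=india, R=alpha=BASE -> take LEFT -> india
i=7: L=echo R=echo -> agree -> echo
Conflict count: 2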